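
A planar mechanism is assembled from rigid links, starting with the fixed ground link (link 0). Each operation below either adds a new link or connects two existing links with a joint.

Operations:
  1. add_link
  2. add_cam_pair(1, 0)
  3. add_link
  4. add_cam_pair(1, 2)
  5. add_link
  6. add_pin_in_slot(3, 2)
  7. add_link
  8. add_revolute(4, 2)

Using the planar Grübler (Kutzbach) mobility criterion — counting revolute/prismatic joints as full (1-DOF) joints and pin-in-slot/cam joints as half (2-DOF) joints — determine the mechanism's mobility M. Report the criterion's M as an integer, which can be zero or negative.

M = 7

(L,J1,J2)=(1,0,0); link0 fixed
link1: (2,0,0)
C 1-0 [J2]: (2,0,1)
link2: (3,0,1)
C 1-2 [J2]: (3,0,2)
link3: (4,0,2)
PS 3-2 [J2]: (4,0,3)
link4: (5,0,3)
R 4-2 [J1]: (5,1,3)
Grübler: 3·4 − 2·1 − 3 = 7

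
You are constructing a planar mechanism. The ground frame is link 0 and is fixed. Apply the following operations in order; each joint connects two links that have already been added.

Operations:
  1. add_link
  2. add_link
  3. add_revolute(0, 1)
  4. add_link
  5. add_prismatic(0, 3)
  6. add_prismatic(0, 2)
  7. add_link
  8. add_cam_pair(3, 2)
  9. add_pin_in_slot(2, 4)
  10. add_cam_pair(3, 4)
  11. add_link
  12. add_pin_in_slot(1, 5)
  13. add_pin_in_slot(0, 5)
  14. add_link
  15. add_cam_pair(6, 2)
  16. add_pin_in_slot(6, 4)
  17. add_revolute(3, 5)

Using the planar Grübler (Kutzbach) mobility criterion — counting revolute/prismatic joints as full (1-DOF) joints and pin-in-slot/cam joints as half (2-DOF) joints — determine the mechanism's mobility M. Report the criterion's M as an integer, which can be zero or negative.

link 0 = ground. State L|J1|J2 = 1|0|0
+link1  2|0|0
+link2  3|0|0
R(0,1) f=1→J1  3|1|0
+link3  4|1|0
P(0,3) f=1→J1  4|2|0
P(0,2) f=1→J1  4|3|0
+link4  5|3|0
C(3,2) f=2→J2  5|3|1
PS(2,4) f=2→J2  5|3|2
C(3,4) f=2→J2  5|3|3
+link5  6|3|3
PS(1,5) f=2→J2  6|3|4
PS(0,5) f=2→J2  6|3|5
+link6  7|3|5
C(6,2) f=2→J2  7|3|6
PS(6,4) f=2→J2  7|3|7
R(3,5) f=1→J1  7|4|7
M = 3(7−1)−2·4−7 = 18−8−7 = 3

M = 3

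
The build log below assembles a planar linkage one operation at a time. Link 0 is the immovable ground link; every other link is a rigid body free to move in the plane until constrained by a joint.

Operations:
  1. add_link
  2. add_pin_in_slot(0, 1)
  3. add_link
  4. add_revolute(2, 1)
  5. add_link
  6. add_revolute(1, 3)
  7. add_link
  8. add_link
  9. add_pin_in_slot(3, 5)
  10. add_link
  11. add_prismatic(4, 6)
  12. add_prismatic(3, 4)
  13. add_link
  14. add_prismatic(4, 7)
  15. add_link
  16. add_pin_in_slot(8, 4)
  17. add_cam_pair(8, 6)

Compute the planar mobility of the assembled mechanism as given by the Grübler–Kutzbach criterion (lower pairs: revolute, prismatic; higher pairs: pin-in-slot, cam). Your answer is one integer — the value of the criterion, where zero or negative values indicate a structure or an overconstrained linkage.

M = 10

ground; <1,0,0>
#1 <2,0,0>
PS:0↔1 J2 <2,0,1>
#2 <3,0,1>
R:2↔1 J1 <3,1,1>
#3 <4,1,1>
R:1↔3 J1 <4,2,1>
#4 <5,2,1>
#5 <6,2,1>
PS:3↔5 J2 <6,2,2>
#6 <7,2,2>
P:4↔6 J1 <7,3,2>
P:3↔4 J1 <7,4,2>
#7 <8,4,2>
P:4↔7 J1 <8,5,2>
#8 <9,5,2>
PS:8↔4 J2 <9,5,3>
C:8↔6 J2 <9,5,4>
3×8 − 2×5 − 1×4 = 10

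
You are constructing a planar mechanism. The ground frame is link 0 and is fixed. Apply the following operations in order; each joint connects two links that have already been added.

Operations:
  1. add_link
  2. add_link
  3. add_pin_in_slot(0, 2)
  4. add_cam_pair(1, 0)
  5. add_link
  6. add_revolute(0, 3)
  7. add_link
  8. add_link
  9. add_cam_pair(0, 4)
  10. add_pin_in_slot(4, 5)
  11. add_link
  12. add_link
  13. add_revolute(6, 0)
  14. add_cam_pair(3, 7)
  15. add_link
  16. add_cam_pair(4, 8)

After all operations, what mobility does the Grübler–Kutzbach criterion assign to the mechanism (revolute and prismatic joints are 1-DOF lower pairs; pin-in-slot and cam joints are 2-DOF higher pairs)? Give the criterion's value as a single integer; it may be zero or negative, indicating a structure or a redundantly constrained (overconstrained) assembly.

L=1 J1=0 J2=0
add link → L=2 J1=0 J2=0
add link → L=3 J1=0 J2=0
PS@0,2 dof=2 J2 → L=3 J1=0 J2=1
C@1,0 dof=2 J2 → L=3 J1=0 J2=2
add link → L=4 J1=0 J2=2
R@0,3 dof=1 J1 → L=4 J1=1 J2=2
add link → L=5 J1=1 J2=2
add link → L=6 J1=1 J2=2
C@0,4 dof=2 J2 → L=6 J1=1 J2=3
PS@4,5 dof=2 J2 → L=6 J1=1 J2=4
add link → L=7 J1=1 J2=4
add link → L=8 J1=1 J2=4
R@6,0 dof=1 J1 → L=8 J1=2 J2=4
C@3,7 dof=2 J2 → L=8 J1=2 J2=5
add link → L=9 J1=2 J2=5
C@4,8 dof=2 J2 → L=9 J1=2 J2=6
M=3(L−1)−2J1−J2=3·8−2·2−6=14

M = 14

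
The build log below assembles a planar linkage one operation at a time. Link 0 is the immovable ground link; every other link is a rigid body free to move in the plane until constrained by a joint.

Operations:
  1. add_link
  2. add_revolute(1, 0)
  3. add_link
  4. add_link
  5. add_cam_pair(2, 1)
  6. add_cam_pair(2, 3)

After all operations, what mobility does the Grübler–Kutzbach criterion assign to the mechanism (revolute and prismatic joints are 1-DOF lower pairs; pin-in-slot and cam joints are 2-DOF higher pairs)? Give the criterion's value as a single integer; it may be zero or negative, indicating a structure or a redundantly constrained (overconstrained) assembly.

M = 5

link 0 = ground. State L|J1|J2 = 1|0|0
+link1  2|0|0
R(1,0) f=1→J1  2|1|0
+link2  3|1|0
+link3  4|1|0
C(2,1) f=2→J2  4|1|1
C(2,3) f=2→J2  4|1|2
M = 3(4−1)−2·1−2 = 9−2−2 = 5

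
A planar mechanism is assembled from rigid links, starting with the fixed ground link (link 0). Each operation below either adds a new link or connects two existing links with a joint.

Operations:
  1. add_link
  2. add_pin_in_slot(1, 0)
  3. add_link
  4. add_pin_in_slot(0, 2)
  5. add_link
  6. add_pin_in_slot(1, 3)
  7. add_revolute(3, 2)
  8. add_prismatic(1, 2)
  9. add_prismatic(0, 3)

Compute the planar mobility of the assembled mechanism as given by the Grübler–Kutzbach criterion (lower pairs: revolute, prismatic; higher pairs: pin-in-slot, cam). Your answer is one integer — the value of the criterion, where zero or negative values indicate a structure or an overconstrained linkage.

M = 0

ground; <1,0,0>
#1 <2,0,0>
PS:1↔0 J2 <2,0,1>
#2 <3,0,1>
PS:0↔2 J2 <3,0,2>
#3 <4,0,2>
PS:1↔3 J2 <4,0,3>
R:3↔2 J1 <4,1,3>
P:1↔2 J1 <4,2,3>
P:0↔3 J1 <4,3,3>
3×3 − 2×3 − 1×3 = 0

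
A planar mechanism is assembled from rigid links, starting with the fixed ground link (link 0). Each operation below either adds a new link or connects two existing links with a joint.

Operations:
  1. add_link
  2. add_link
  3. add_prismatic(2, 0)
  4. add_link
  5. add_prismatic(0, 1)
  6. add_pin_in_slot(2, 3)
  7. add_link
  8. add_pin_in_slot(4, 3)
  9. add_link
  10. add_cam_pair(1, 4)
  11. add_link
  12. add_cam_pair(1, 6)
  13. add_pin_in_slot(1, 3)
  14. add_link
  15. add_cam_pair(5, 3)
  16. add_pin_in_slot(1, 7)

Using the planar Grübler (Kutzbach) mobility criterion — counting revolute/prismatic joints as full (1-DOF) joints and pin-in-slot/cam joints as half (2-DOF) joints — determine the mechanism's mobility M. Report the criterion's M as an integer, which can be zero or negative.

M = 10

[1;0;0] (link 0 is ground)
L+ [2;0;0]
L+ [3;0;0]
P(2,0)∈J1 [3;1;0]
L+ [4;1;0]
P(0,1)∈J1 [4;2;0]
PS(2,3)∈J2 [4;2;1]
L+ [5;2;1]
PS(4,3)∈J2 [5;2;2]
L+ [6;2;2]
C(1,4)∈J2 [6;2;3]
L+ [7;2;3]
C(1,6)∈J2 [7;2;4]
PS(1,3)∈J2 [7;2;5]
L+ [8;2;5]
C(5,3)∈J2 [8;2;6]
PS(1,7)∈J2 [8;2;7]
mobility = 21 − 4 − 7 = 10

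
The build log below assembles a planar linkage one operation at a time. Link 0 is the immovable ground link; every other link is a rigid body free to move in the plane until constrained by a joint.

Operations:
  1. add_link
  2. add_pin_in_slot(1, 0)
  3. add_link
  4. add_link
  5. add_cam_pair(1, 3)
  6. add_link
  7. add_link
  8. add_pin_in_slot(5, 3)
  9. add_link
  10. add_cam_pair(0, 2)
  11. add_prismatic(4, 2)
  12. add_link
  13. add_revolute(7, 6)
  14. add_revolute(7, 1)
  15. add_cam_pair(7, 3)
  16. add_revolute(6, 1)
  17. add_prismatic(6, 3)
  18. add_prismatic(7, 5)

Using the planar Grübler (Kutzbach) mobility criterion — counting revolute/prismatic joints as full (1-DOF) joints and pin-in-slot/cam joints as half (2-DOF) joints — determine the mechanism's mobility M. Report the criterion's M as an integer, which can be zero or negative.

M = 4

[1;0;0] (link 0 is ground)
L+ [2;0;0]
PS(1,0)∈J2 [2;0;1]
L+ [3;0;1]
L+ [4;0;1]
C(1,3)∈J2 [4;0;2]
L+ [5;0;2]
L+ [6;0;2]
PS(5,3)∈J2 [6;0;3]
L+ [7;0;3]
C(0,2)∈J2 [7;0;4]
P(4,2)∈J1 [7;1;4]
L+ [8;1;4]
R(7,6)∈J1 [8;2;4]
R(7,1)∈J1 [8;3;4]
C(7,3)∈J2 [8;3;5]
R(6,1)∈J1 [8;4;5]
P(6,3)∈J1 [8;5;5]
P(7,5)∈J1 [8;6;5]
mobility = 21 − 12 − 5 = 4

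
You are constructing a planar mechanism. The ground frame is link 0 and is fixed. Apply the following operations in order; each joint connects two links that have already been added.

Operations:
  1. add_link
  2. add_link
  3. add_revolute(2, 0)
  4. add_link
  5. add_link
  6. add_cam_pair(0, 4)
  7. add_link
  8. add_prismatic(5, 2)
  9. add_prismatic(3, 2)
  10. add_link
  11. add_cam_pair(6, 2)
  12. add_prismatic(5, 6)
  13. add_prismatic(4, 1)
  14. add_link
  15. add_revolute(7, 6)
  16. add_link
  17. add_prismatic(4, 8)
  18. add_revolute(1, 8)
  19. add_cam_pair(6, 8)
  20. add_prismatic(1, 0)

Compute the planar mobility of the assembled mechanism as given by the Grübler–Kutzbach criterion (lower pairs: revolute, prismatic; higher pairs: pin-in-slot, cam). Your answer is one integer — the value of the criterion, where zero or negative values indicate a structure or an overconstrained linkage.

(L,J1,J2)=(1,0,0); link0 fixed
link1: (2,0,0)
link2: (3,0,0)
R 2-0 [J1]: (3,1,0)
link3: (4,1,0)
link4: (5,1,0)
C 0-4 [J2]: (5,1,1)
link5: (6,1,1)
P 5-2 [J1]: (6,2,1)
P 3-2 [J1]: (6,3,1)
link6: (7,3,1)
C 6-2 [J2]: (7,3,2)
P 5-6 [J1]: (7,4,2)
P 4-1 [J1]: (7,5,2)
link7: (8,5,2)
R 7-6 [J1]: (8,6,2)
link8: (9,6,2)
P 4-8 [J1]: (9,7,2)
R 1-8 [J1]: (9,8,2)
C 6-8 [J2]: (9,8,3)
P 1-0 [J1]: (9,9,3)
Grübler: 3·8 − 2·9 − 3 = 3

M = 3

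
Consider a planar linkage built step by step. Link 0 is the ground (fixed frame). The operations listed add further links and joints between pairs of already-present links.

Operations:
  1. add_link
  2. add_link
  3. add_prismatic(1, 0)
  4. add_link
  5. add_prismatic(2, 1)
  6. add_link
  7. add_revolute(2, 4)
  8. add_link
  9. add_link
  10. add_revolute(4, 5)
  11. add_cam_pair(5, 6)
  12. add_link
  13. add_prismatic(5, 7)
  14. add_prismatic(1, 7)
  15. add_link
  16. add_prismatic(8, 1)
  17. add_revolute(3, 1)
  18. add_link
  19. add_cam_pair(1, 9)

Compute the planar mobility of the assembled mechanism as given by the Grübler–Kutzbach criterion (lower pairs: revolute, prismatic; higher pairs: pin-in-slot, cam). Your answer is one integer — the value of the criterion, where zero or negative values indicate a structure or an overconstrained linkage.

M = 9

(L,J1,J2)=(1,0,0); link0 fixed
link1: (2,0,0)
link2: (3,0,0)
P 1-0 [J1]: (3,1,0)
link3: (4,1,0)
P 2-1 [J1]: (4,2,0)
link4: (5,2,0)
R 2-4 [J1]: (5,3,0)
link5: (6,3,0)
link6: (7,3,0)
R 4-5 [J1]: (7,4,0)
C 5-6 [J2]: (7,4,1)
link7: (8,4,1)
P 5-7 [J1]: (8,5,1)
P 1-7 [J1]: (8,6,1)
link8: (9,6,1)
P 8-1 [J1]: (9,7,1)
R 3-1 [J1]: (9,8,1)
link9: (10,8,1)
C 1-9 [J2]: (10,8,2)
Grübler: 3·9 − 2·8 − 2 = 9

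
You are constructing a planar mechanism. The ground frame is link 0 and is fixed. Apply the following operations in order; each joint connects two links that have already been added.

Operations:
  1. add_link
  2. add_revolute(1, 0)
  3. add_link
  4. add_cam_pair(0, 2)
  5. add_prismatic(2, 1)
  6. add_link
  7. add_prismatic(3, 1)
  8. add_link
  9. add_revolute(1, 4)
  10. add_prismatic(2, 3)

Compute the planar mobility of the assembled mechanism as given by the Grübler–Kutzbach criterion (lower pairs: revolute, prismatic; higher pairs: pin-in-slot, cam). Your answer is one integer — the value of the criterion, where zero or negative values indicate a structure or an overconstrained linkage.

M = 1

ground; <1,0,0>
#1 <2,0,0>
R:1↔0 J1 <2,1,0>
#2 <3,1,0>
C:0↔2 J2 <3,1,1>
P:2↔1 J1 <3,2,1>
#3 <4,2,1>
P:3↔1 J1 <4,3,1>
#4 <5,3,1>
R:1↔4 J1 <5,4,1>
P:2↔3 J1 <5,5,1>
3×4 − 2×5 − 1×1 = 1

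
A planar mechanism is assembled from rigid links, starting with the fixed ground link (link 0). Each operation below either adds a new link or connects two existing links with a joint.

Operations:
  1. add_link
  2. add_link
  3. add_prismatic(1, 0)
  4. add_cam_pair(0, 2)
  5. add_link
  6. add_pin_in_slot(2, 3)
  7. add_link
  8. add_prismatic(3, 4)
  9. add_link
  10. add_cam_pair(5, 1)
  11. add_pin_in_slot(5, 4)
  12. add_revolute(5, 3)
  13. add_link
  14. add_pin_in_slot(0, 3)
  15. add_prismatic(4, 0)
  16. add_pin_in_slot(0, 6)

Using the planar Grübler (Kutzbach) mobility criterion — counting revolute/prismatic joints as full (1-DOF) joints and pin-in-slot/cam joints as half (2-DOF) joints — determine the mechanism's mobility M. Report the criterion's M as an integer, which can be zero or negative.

M = 4

(L,J1,J2)=(1,0,0); link0 fixed
link1: (2,0,0)
link2: (3,0,0)
P 1-0 [J1]: (3,1,0)
C 0-2 [J2]: (3,1,1)
link3: (4,1,1)
PS 2-3 [J2]: (4,1,2)
link4: (5,1,2)
P 3-4 [J1]: (5,2,2)
link5: (6,2,2)
C 5-1 [J2]: (6,2,3)
PS 5-4 [J2]: (6,2,4)
R 5-3 [J1]: (6,3,4)
link6: (7,3,4)
PS 0-3 [J2]: (7,3,5)
P 4-0 [J1]: (7,4,5)
PS 0-6 [J2]: (7,4,6)
Grübler: 3·6 − 2·4 − 6 = 4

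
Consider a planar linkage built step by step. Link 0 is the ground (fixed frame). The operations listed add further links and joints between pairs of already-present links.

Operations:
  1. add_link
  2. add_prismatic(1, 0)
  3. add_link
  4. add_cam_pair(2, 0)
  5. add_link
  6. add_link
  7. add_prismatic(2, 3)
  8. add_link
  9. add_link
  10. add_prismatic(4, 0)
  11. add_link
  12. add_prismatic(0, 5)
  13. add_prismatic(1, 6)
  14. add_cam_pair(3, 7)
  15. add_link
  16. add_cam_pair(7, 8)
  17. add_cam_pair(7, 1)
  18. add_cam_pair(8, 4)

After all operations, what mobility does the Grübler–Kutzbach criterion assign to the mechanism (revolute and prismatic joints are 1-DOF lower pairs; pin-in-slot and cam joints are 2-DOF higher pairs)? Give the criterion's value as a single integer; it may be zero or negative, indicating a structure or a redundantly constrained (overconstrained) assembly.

L=1 J1=0 J2=0
add link → L=2 J1=0 J2=0
P@1,0 dof=1 J1 → L=2 J1=1 J2=0
add link → L=3 J1=1 J2=0
C@2,0 dof=2 J2 → L=3 J1=1 J2=1
add link → L=4 J1=1 J2=1
add link → L=5 J1=1 J2=1
P@2,3 dof=1 J1 → L=5 J1=2 J2=1
add link → L=6 J1=2 J2=1
add link → L=7 J1=2 J2=1
P@4,0 dof=1 J1 → L=7 J1=3 J2=1
add link → L=8 J1=3 J2=1
P@0,5 dof=1 J1 → L=8 J1=4 J2=1
P@1,6 dof=1 J1 → L=8 J1=5 J2=1
C@3,7 dof=2 J2 → L=8 J1=5 J2=2
add link → L=9 J1=5 J2=2
C@7,8 dof=2 J2 → L=9 J1=5 J2=3
C@7,1 dof=2 J2 → L=9 J1=5 J2=4
C@8,4 dof=2 J2 → L=9 J1=5 J2=5
M=3(L−1)−2J1−J2=3·8−2·5−5=9

M = 9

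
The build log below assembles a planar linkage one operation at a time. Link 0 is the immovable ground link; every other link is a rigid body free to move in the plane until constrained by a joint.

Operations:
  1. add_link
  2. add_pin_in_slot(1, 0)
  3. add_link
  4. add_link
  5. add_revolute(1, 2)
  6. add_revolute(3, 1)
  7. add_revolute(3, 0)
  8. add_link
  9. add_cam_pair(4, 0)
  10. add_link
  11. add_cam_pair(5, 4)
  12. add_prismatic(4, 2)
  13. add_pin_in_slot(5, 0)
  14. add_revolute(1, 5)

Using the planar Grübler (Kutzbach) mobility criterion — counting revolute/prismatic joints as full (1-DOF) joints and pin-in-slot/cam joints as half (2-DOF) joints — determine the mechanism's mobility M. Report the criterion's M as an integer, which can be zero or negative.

M = 1

ground; <1,0,0>
#1 <2,0,0>
PS:1↔0 J2 <2,0,1>
#2 <3,0,1>
#3 <4,0,1>
R:1↔2 J1 <4,1,1>
R:3↔1 J1 <4,2,1>
R:3↔0 J1 <4,3,1>
#4 <5,3,1>
C:4↔0 J2 <5,3,2>
#5 <6,3,2>
C:5↔4 J2 <6,3,3>
P:4↔2 J1 <6,4,3>
PS:5↔0 J2 <6,4,4>
R:1↔5 J1 <6,5,4>
3×5 − 2×5 − 1×4 = 1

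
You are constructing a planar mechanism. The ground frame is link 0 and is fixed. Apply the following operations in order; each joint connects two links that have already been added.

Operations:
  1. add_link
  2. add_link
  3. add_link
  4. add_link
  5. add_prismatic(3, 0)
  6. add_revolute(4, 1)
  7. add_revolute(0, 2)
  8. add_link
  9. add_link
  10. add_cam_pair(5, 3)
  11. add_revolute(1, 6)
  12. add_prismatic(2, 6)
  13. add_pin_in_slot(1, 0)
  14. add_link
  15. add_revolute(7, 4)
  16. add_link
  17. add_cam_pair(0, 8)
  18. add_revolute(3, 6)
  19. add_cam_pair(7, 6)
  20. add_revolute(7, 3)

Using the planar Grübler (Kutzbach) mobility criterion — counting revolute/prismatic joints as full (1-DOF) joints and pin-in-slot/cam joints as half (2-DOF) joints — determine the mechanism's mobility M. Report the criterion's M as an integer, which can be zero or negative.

ground; <1,0,0>
#1 <2,0,0>
#2 <3,0,0>
#3 <4,0,0>
#4 <5,0,0>
P:3↔0 J1 <5,1,0>
R:4↔1 J1 <5,2,0>
R:0↔2 J1 <5,3,0>
#5 <6,3,0>
#6 <7,3,0>
C:5↔3 J2 <7,3,1>
R:1↔6 J1 <7,4,1>
P:2↔6 J1 <7,5,1>
PS:1↔0 J2 <7,5,2>
#7 <8,5,2>
R:7↔4 J1 <8,6,2>
#8 <9,6,2>
C:0↔8 J2 <9,6,3>
R:3↔6 J1 <9,7,3>
C:7↔6 J2 <9,7,4>
R:7↔3 J1 <9,8,4>
3×8 − 2×8 − 1×4 = 4

M = 4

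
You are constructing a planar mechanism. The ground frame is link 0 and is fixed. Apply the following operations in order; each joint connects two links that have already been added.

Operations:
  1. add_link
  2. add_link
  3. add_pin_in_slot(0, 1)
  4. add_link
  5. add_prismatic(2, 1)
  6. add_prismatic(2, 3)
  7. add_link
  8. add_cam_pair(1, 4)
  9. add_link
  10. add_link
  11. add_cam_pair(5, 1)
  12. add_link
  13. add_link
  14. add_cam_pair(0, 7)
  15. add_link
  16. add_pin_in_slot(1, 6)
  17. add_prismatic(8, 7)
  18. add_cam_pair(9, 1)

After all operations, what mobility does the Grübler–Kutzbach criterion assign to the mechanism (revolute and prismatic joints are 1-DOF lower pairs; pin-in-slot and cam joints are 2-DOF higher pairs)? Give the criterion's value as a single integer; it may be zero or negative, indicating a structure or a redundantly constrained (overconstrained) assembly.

M = 15

link 0 = ground. State L|J1|J2 = 1|0|0
+link1  2|0|0
+link2  3|0|0
PS(0,1) f=2→J2  3|0|1
+link3  4|0|1
P(2,1) f=1→J1  4|1|1
P(2,3) f=1→J1  4|2|1
+link4  5|2|1
C(1,4) f=2→J2  5|2|2
+link5  6|2|2
+link6  7|2|2
C(5,1) f=2→J2  7|2|3
+link7  8|2|3
+link8  9|2|3
C(0,7) f=2→J2  9|2|4
+link9  10|2|4
PS(1,6) f=2→J2  10|2|5
P(8,7) f=1→J1  10|3|5
C(9,1) f=2→J2  10|3|6
M = 3(10−1)−2·3−6 = 27−6−6 = 15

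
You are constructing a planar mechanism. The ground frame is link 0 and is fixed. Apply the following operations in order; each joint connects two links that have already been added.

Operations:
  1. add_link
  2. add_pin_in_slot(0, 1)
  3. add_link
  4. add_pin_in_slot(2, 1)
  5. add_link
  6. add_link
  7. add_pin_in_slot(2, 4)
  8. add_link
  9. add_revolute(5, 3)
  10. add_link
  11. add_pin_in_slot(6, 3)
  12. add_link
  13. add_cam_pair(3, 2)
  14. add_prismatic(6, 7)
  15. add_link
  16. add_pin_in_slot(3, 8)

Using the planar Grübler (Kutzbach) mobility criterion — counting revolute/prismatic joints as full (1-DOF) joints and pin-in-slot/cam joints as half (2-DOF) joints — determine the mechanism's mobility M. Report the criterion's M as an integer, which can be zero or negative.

M = 14

(L,J1,J2)=(1,0,0); link0 fixed
link1: (2,0,0)
PS 0-1 [J2]: (2,0,1)
link2: (3,0,1)
PS 2-1 [J2]: (3,0,2)
link3: (4,0,2)
link4: (5,0,2)
PS 2-4 [J2]: (5,0,3)
link5: (6,0,3)
R 5-3 [J1]: (6,1,3)
link6: (7,1,3)
PS 6-3 [J2]: (7,1,4)
link7: (8,1,4)
C 3-2 [J2]: (8,1,5)
P 6-7 [J1]: (8,2,5)
link8: (9,2,5)
PS 3-8 [J2]: (9,2,6)
Grübler: 3·8 − 2·2 − 6 = 14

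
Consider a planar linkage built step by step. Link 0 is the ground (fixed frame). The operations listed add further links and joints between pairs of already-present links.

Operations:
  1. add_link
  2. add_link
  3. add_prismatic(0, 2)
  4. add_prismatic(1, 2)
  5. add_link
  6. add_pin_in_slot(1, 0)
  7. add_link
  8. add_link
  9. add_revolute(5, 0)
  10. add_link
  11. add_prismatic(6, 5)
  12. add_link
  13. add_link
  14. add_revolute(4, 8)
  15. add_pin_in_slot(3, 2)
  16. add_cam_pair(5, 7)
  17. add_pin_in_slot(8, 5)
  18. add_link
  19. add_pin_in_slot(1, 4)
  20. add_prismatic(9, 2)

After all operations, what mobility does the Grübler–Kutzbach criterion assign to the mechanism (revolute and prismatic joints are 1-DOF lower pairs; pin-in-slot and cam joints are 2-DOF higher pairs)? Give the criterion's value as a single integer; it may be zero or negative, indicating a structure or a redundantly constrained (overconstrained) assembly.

[1;0;0] (link 0 is ground)
L+ [2;0;0]
L+ [3;0;0]
P(0,2)∈J1 [3;1;0]
P(1,2)∈J1 [3;2;0]
L+ [4;2;0]
PS(1,0)∈J2 [4;2;1]
L+ [5;2;1]
L+ [6;2;1]
R(5,0)∈J1 [6;3;1]
L+ [7;3;1]
P(6,5)∈J1 [7;4;1]
L+ [8;4;1]
L+ [9;4;1]
R(4,8)∈J1 [9;5;1]
PS(3,2)∈J2 [9;5;2]
C(5,7)∈J2 [9;5;3]
PS(8,5)∈J2 [9;5;4]
L+ [10;5;4]
PS(1,4)∈J2 [10;5;5]
P(9,2)∈J1 [10;6;5]
mobility = 27 − 12 − 5 = 10

M = 10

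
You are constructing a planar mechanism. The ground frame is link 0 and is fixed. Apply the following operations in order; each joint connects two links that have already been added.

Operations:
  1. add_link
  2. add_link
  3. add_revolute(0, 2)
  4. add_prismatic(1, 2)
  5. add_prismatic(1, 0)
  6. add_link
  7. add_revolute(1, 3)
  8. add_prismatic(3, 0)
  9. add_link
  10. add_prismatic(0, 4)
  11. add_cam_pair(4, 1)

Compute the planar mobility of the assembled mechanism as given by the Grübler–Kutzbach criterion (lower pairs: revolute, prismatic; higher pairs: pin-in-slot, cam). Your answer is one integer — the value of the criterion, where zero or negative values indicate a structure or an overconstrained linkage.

M = -1

L=1 J1=0 J2=0
add link → L=2 J1=0 J2=0
add link → L=3 J1=0 J2=0
R@0,2 dof=1 J1 → L=3 J1=1 J2=0
P@1,2 dof=1 J1 → L=3 J1=2 J2=0
P@1,0 dof=1 J1 → L=3 J1=3 J2=0
add link → L=4 J1=3 J2=0
R@1,3 dof=1 J1 → L=4 J1=4 J2=0
P@3,0 dof=1 J1 → L=4 J1=5 J2=0
add link → L=5 J1=5 J2=0
P@0,4 dof=1 J1 → L=5 J1=6 J2=0
C@4,1 dof=2 J2 → L=5 J1=6 J2=1
M=3(L−1)−2J1−J2=3·4−2·6−1=-1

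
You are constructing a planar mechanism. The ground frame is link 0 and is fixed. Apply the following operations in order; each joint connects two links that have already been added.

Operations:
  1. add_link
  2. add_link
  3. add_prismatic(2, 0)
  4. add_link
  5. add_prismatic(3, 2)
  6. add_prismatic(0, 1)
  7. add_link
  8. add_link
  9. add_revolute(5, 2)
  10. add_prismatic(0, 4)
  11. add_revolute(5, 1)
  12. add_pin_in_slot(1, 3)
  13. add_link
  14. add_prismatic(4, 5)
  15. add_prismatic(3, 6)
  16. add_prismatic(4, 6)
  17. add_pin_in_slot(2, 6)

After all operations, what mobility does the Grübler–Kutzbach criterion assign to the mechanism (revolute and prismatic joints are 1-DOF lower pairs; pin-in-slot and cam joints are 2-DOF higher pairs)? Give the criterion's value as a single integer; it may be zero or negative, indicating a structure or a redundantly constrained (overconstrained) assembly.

M = -2

L=1 J1=0 J2=0
add link → L=2 J1=0 J2=0
add link → L=3 J1=0 J2=0
P@2,0 dof=1 J1 → L=3 J1=1 J2=0
add link → L=4 J1=1 J2=0
P@3,2 dof=1 J1 → L=4 J1=2 J2=0
P@0,1 dof=1 J1 → L=4 J1=3 J2=0
add link → L=5 J1=3 J2=0
add link → L=6 J1=3 J2=0
R@5,2 dof=1 J1 → L=6 J1=4 J2=0
P@0,4 dof=1 J1 → L=6 J1=5 J2=0
R@5,1 dof=1 J1 → L=6 J1=6 J2=0
PS@1,3 dof=2 J2 → L=6 J1=6 J2=1
add link → L=7 J1=6 J2=1
P@4,5 dof=1 J1 → L=7 J1=7 J2=1
P@3,6 dof=1 J1 → L=7 J1=8 J2=1
P@4,6 dof=1 J1 → L=7 J1=9 J2=1
PS@2,6 dof=2 J2 → L=7 J1=9 J2=2
M=3(L−1)−2J1−J2=3·6−2·9−2=-2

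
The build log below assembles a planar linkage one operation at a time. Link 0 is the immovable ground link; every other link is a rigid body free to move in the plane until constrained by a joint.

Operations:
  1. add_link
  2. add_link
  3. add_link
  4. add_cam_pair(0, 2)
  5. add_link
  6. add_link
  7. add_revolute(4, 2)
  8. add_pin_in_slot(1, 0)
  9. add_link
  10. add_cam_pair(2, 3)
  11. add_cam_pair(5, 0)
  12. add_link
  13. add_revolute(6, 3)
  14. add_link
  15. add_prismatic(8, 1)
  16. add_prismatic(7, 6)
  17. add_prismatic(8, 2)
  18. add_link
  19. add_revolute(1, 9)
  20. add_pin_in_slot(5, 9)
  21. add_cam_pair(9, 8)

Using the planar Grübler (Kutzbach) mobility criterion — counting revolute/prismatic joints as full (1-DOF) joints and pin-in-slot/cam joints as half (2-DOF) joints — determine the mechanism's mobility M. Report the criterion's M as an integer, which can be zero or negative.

M = 9

link 0 = ground. State L|J1|J2 = 1|0|0
+link1  2|0|0
+link2  3|0|0
+link3  4|0|0
C(0,2) f=2→J2  4|0|1
+link4  5|0|1
+link5  6|0|1
R(4,2) f=1→J1  6|1|1
PS(1,0) f=2→J2  6|1|2
+link6  7|1|2
C(2,3) f=2→J2  7|1|3
C(5,0) f=2→J2  7|1|4
+link7  8|1|4
R(6,3) f=1→J1  8|2|4
+link8  9|2|4
P(8,1) f=1→J1  9|3|4
P(7,6) f=1→J1  9|4|4
P(8,2) f=1→J1  9|5|4
+link9  10|5|4
R(1,9) f=1→J1  10|6|4
PS(5,9) f=2→J2  10|6|5
C(9,8) f=2→J2  10|6|6
M = 3(10−1)−2·6−6 = 27−12−6 = 9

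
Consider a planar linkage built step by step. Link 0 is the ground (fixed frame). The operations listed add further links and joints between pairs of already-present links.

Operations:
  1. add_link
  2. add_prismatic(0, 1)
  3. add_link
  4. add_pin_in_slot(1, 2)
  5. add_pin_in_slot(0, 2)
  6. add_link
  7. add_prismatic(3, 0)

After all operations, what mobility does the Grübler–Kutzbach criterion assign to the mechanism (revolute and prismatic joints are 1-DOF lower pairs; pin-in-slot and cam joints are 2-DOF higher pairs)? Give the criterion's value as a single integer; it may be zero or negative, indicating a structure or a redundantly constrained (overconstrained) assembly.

M = 3

L=1 J1=0 J2=0
add link → L=2 J1=0 J2=0
P@0,1 dof=1 J1 → L=2 J1=1 J2=0
add link → L=3 J1=1 J2=0
PS@1,2 dof=2 J2 → L=3 J1=1 J2=1
PS@0,2 dof=2 J2 → L=3 J1=1 J2=2
add link → L=4 J1=1 J2=2
P@3,0 dof=1 J1 → L=4 J1=2 J2=2
M=3(L−1)−2J1−J2=3·3−2·2−2=3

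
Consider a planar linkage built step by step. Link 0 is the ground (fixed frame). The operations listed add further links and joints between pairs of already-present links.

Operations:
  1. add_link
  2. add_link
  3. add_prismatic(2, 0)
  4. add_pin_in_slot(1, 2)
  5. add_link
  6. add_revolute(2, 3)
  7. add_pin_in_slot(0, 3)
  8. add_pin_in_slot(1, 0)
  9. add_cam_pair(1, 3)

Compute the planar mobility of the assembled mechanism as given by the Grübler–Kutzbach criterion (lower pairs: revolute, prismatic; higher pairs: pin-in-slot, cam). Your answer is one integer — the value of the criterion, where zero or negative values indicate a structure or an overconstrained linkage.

L=1 J1=0 J2=0
add link → L=2 J1=0 J2=0
add link → L=3 J1=0 J2=0
P@2,0 dof=1 J1 → L=3 J1=1 J2=0
PS@1,2 dof=2 J2 → L=3 J1=1 J2=1
add link → L=4 J1=1 J2=1
R@2,3 dof=1 J1 → L=4 J1=2 J2=1
PS@0,3 dof=2 J2 → L=4 J1=2 J2=2
PS@1,0 dof=2 J2 → L=4 J1=2 J2=3
C@1,3 dof=2 J2 → L=4 J1=2 J2=4
M=3(L−1)−2J1−J2=3·3−2·2−4=1

M = 1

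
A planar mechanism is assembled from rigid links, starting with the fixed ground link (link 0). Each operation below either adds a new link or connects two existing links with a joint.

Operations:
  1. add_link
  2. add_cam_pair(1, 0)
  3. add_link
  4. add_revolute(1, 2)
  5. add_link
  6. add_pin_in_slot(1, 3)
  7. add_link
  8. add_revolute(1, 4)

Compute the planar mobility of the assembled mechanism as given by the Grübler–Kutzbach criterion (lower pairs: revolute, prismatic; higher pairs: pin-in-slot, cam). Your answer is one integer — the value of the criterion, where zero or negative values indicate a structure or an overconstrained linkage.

M = 6

[1;0;0] (link 0 is ground)
L+ [2;0;0]
C(1,0)∈J2 [2;0;1]
L+ [3;0;1]
R(1,2)∈J1 [3;1;1]
L+ [4;1;1]
PS(1,3)∈J2 [4;1;2]
L+ [5;1;2]
R(1,4)∈J1 [5;2;2]
mobility = 12 − 4 − 2 = 6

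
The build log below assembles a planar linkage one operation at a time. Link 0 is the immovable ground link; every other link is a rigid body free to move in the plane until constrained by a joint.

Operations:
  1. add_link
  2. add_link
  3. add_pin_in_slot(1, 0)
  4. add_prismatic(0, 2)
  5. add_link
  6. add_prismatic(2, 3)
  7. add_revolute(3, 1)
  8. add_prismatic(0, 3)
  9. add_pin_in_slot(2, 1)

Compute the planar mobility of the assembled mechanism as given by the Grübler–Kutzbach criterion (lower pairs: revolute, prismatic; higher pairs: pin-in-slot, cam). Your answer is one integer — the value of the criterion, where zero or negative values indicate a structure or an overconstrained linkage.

ground; <1,0,0>
#1 <2,0,0>
#2 <3,0,0>
PS:1↔0 J2 <3,0,1>
P:0↔2 J1 <3,1,1>
#3 <4,1,1>
P:2↔3 J1 <4,2,1>
R:3↔1 J1 <4,3,1>
P:0↔3 J1 <4,4,1>
PS:2↔1 J2 <4,4,2>
3×3 − 2×4 − 1×2 = -1

M = -1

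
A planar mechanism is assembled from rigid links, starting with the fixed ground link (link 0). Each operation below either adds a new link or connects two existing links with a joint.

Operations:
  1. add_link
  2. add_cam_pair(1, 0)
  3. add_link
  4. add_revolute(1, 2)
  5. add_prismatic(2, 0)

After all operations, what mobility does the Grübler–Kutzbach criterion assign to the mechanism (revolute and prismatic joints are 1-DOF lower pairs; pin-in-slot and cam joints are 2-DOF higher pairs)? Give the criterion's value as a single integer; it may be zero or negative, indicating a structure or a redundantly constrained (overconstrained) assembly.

link 0 = ground. State L|J1|J2 = 1|0|0
+link1  2|0|0
C(1,0) f=2→J2  2|0|1
+link2  3|0|1
R(1,2) f=1→J1  3|1|1
P(2,0) f=1→J1  3|2|1
M = 3(3−1)−2·2−1 = 6−4−1 = 1

M = 1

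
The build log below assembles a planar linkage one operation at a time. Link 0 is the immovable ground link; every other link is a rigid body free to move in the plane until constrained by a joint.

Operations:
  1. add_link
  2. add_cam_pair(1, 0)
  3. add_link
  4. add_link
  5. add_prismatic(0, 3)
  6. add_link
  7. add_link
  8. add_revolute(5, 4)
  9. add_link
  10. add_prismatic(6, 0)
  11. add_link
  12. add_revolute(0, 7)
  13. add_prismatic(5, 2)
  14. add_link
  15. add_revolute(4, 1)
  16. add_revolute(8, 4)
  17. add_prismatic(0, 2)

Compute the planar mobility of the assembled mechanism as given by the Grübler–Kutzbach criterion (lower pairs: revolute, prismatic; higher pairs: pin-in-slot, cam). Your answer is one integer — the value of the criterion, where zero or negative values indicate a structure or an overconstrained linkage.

(L,J1,J2)=(1,0,0); link0 fixed
link1: (2,0,0)
C 1-0 [J2]: (2,0,1)
link2: (3,0,1)
link3: (4,0,1)
P 0-3 [J1]: (4,1,1)
link4: (5,1,1)
link5: (6,1,1)
R 5-4 [J1]: (6,2,1)
link6: (7,2,1)
P 6-0 [J1]: (7,3,1)
link7: (8,3,1)
R 0-7 [J1]: (8,4,1)
P 5-2 [J1]: (8,5,1)
link8: (9,5,1)
R 4-1 [J1]: (9,6,1)
R 8-4 [J1]: (9,7,1)
P 0-2 [J1]: (9,8,1)
Grübler: 3·8 − 2·8 − 1 = 7

M = 7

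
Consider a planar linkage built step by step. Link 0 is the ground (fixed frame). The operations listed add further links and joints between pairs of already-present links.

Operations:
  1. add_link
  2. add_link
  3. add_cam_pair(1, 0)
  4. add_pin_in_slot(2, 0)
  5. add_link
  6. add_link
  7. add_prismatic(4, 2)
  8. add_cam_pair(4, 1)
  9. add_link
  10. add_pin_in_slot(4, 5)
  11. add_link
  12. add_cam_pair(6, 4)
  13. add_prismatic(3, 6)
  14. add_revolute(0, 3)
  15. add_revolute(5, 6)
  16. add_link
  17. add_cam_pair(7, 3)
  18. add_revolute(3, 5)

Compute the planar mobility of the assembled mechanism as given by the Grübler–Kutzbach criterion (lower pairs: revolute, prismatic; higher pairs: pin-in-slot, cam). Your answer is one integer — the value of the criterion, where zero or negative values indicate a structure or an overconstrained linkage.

L=1 J1=0 J2=0
add link → L=2 J1=0 J2=0
add link → L=3 J1=0 J2=0
C@1,0 dof=2 J2 → L=3 J1=0 J2=1
PS@2,0 dof=2 J2 → L=3 J1=0 J2=2
add link → L=4 J1=0 J2=2
add link → L=5 J1=0 J2=2
P@4,2 dof=1 J1 → L=5 J1=1 J2=2
C@4,1 dof=2 J2 → L=5 J1=1 J2=3
add link → L=6 J1=1 J2=3
PS@4,5 dof=2 J2 → L=6 J1=1 J2=4
add link → L=7 J1=1 J2=4
C@6,4 dof=2 J2 → L=7 J1=1 J2=5
P@3,6 dof=1 J1 → L=7 J1=2 J2=5
R@0,3 dof=1 J1 → L=7 J1=3 J2=5
R@5,6 dof=1 J1 → L=7 J1=4 J2=5
add link → L=8 J1=4 J2=5
C@7,3 dof=2 J2 → L=8 J1=4 J2=6
R@3,5 dof=1 J1 → L=8 J1=5 J2=6
M=3(L−1)−2J1−J2=3·7−2·5−6=5

M = 5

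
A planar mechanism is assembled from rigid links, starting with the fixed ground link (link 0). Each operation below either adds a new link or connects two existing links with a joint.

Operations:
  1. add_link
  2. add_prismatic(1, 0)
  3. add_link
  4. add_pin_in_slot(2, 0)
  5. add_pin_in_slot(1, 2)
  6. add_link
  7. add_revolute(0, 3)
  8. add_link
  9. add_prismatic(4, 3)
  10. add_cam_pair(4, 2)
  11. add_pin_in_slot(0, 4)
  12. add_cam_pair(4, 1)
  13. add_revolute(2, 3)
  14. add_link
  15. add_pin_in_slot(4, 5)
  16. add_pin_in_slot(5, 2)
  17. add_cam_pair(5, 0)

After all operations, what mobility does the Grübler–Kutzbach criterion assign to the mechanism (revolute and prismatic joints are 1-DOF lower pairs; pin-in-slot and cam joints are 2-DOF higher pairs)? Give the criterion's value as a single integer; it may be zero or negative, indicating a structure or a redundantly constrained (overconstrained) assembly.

M = -1

(L,J1,J2)=(1,0,0); link0 fixed
link1: (2,0,0)
P 1-0 [J1]: (2,1,0)
link2: (3,1,0)
PS 2-0 [J2]: (3,1,1)
PS 1-2 [J2]: (3,1,2)
link3: (4,1,2)
R 0-3 [J1]: (4,2,2)
link4: (5,2,2)
P 4-3 [J1]: (5,3,2)
C 4-2 [J2]: (5,3,3)
PS 0-4 [J2]: (5,3,4)
C 4-1 [J2]: (5,3,5)
R 2-3 [J1]: (5,4,5)
link5: (6,4,5)
PS 4-5 [J2]: (6,4,6)
PS 5-2 [J2]: (6,4,7)
C 5-0 [J2]: (6,4,8)
Grübler: 3·5 − 2·4 − 8 = -1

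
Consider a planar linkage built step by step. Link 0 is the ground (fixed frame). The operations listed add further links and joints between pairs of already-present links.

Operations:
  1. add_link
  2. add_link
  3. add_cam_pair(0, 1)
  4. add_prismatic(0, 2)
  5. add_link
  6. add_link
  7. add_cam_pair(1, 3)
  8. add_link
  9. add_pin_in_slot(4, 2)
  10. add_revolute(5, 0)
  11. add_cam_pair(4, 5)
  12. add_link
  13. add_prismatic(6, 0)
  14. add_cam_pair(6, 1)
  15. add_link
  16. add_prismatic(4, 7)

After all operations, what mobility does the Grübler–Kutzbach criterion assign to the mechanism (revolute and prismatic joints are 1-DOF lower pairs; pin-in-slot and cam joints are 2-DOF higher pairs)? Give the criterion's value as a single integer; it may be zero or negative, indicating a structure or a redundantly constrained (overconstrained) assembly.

M = 8

[1;0;0] (link 0 is ground)
L+ [2;0;0]
L+ [3;0;0]
C(0,1)∈J2 [3;0;1]
P(0,2)∈J1 [3;1;1]
L+ [4;1;1]
L+ [5;1;1]
C(1,3)∈J2 [5;1;2]
L+ [6;1;2]
PS(4,2)∈J2 [6;1;3]
R(5,0)∈J1 [6;2;3]
C(4,5)∈J2 [6;2;4]
L+ [7;2;4]
P(6,0)∈J1 [7;3;4]
C(6,1)∈J2 [7;3;5]
L+ [8;3;5]
P(4,7)∈J1 [8;4;5]
mobility = 21 − 8 − 5 = 8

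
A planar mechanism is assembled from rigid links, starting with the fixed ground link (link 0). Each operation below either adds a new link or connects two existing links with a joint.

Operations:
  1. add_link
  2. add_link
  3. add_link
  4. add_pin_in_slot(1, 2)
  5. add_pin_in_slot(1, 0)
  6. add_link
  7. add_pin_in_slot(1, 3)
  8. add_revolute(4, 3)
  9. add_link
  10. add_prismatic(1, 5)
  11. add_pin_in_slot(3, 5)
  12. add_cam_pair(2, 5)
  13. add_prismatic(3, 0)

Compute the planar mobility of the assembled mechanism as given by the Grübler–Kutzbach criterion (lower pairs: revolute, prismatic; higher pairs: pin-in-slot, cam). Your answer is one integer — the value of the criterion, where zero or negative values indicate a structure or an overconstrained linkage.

M = 4

ground; <1,0,0>
#1 <2,0,0>
#2 <3,0,0>
#3 <4,0,0>
PS:1↔2 J2 <4,0,1>
PS:1↔0 J2 <4,0,2>
#4 <5,0,2>
PS:1↔3 J2 <5,0,3>
R:4↔3 J1 <5,1,3>
#5 <6,1,3>
P:1↔5 J1 <6,2,3>
PS:3↔5 J2 <6,2,4>
C:2↔5 J2 <6,2,5>
P:3↔0 J1 <6,3,5>
3×5 − 2×3 − 1×5 = 4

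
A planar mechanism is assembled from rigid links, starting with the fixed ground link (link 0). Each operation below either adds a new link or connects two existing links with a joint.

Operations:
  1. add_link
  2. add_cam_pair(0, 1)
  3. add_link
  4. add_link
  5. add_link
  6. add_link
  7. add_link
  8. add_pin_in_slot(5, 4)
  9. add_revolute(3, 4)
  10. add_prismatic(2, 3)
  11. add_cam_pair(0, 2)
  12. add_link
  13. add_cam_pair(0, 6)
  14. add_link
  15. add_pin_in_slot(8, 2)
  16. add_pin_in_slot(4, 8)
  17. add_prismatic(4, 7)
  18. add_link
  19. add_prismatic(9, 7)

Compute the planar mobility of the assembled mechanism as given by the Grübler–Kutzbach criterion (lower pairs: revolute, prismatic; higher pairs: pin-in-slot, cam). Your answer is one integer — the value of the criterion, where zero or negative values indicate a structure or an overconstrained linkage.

M = 13

link 0 = ground. State L|J1|J2 = 1|0|0
+link1  2|0|0
C(0,1) f=2→J2  2|0|1
+link2  3|0|1
+link3  4|0|1
+link4  5|0|1
+link5  6|0|1
+link6  7|0|1
PS(5,4) f=2→J2  7|0|2
R(3,4) f=1→J1  7|1|2
P(2,3) f=1→J1  7|2|2
C(0,2) f=2→J2  7|2|3
+link7  8|2|3
C(0,6) f=2→J2  8|2|4
+link8  9|2|4
PS(8,2) f=2→J2  9|2|5
PS(4,8) f=2→J2  9|2|6
P(4,7) f=1→J1  9|3|6
+link9  10|3|6
P(9,7) f=1→J1  10|4|6
M = 3(10−1)−2·4−6 = 27−8−6 = 13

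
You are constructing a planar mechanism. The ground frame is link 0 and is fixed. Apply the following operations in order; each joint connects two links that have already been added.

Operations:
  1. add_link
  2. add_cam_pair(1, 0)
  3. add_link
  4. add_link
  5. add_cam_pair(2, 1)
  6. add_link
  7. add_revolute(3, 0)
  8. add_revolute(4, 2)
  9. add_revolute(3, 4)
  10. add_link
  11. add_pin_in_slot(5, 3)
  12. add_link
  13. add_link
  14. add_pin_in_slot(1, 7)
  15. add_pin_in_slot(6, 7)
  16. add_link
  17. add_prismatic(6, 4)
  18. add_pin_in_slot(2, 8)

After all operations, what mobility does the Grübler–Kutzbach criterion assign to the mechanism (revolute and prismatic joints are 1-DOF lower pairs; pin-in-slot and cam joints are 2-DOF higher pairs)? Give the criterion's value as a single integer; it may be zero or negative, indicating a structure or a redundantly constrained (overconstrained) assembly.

(L,J1,J2)=(1,0,0); link0 fixed
link1: (2,0,0)
C 1-0 [J2]: (2,0,1)
link2: (3,0,1)
link3: (4,0,1)
C 2-1 [J2]: (4,0,2)
link4: (5,0,2)
R 3-0 [J1]: (5,1,2)
R 4-2 [J1]: (5,2,2)
R 3-4 [J1]: (5,3,2)
link5: (6,3,2)
PS 5-3 [J2]: (6,3,3)
link6: (7,3,3)
link7: (8,3,3)
PS 1-7 [J2]: (8,3,4)
PS 6-7 [J2]: (8,3,5)
link8: (9,3,5)
P 6-4 [J1]: (9,4,5)
PS 2-8 [J2]: (9,4,6)
Grübler: 3·8 − 2·4 − 6 = 10

M = 10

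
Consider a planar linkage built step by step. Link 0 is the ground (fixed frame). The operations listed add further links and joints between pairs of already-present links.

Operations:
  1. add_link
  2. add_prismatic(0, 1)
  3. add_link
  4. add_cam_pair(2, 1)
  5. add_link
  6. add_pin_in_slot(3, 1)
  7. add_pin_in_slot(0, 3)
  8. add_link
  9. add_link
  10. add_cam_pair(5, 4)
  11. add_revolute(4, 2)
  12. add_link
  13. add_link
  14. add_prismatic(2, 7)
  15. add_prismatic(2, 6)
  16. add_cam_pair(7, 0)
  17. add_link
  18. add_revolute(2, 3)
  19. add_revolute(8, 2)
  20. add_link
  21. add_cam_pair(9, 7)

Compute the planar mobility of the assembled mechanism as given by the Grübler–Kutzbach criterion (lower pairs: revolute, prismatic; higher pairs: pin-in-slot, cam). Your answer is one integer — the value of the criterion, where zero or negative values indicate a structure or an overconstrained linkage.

M = 9

link 0 = ground. State L|J1|J2 = 1|0|0
+link1  2|0|0
P(0,1) f=1→J1  2|1|0
+link2  3|1|0
C(2,1) f=2→J2  3|1|1
+link3  4|1|1
PS(3,1) f=2→J2  4|1|2
PS(0,3) f=2→J2  4|1|3
+link4  5|1|3
+link5  6|1|3
C(5,4) f=2→J2  6|1|4
R(4,2) f=1→J1  6|2|4
+link6  7|2|4
+link7  8|2|4
P(2,7) f=1→J1  8|3|4
P(2,6) f=1→J1  8|4|4
C(7,0) f=2→J2  8|4|5
+link8  9|4|5
R(2,3) f=1→J1  9|5|5
R(8,2) f=1→J1  9|6|5
+link9  10|6|5
C(9,7) f=2→J2  10|6|6
M = 3(10−1)−2·6−6 = 27−12−6 = 9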